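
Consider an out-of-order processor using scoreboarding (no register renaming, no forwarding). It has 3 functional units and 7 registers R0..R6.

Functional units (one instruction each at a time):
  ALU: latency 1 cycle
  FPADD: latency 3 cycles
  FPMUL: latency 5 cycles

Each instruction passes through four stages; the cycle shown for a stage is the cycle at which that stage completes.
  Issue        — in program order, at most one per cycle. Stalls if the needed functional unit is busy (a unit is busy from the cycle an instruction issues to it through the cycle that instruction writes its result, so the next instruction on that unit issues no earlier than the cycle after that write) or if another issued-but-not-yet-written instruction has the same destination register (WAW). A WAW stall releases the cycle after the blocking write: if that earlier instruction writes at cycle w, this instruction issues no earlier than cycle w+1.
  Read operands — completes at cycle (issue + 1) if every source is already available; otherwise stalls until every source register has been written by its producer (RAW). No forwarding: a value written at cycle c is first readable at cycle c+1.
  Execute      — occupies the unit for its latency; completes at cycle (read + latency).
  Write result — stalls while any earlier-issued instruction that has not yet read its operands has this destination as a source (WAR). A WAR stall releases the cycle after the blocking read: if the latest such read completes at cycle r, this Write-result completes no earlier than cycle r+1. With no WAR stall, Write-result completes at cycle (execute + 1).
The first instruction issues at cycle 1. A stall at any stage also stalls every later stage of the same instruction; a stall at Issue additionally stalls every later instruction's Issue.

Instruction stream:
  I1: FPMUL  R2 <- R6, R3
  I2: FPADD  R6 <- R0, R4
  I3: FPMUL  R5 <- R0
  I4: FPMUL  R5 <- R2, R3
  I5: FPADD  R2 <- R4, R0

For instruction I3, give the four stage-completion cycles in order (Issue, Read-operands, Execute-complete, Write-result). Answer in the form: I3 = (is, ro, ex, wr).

[1] issue I1 (FPMUL)
[2] I1 read-ops | issue I2 (FPADD)
[3] I2 read-ops
[6] I2 finished on FPADD
[7] I1 finished on FPMUL | I2→R6
[8] I1→R2
[9] issue I3 (FPMUL)
[10] I3 read-ops
[15] I3 finished on FPMUL
[16] I3→R5
[17] issue I4 (FPMUL)
[18] I4 read-ops | issue I5 (FPADD)
[19] I5 read-ops
[22] I5 finished on FPADD
[23] I4 finished on FPMUL | I5→R2
[24] I4→R5

I3 = (9, 10, 15, 16)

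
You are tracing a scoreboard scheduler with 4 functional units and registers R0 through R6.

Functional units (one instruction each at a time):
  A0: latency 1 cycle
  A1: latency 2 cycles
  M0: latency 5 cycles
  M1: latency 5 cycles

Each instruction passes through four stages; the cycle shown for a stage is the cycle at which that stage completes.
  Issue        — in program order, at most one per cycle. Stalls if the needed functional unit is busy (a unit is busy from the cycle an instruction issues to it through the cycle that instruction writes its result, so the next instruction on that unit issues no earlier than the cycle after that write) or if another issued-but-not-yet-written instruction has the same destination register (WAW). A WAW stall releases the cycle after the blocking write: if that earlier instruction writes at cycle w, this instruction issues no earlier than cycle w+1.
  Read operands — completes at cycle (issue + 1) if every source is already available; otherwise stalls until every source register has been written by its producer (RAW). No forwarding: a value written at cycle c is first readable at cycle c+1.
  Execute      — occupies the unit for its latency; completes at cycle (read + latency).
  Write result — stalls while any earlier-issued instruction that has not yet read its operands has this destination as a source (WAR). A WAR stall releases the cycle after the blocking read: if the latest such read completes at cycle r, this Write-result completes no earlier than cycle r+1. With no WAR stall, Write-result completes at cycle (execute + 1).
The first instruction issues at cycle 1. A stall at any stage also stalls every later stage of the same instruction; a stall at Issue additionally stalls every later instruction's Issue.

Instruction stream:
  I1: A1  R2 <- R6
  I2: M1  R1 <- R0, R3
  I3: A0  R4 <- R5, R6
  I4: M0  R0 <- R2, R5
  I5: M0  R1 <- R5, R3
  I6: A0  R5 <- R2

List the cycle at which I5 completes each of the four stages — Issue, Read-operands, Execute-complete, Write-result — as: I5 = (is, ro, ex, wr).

1) issue 1, read 2, done 4, write 5
2) issue 2, read 3, done 8, write 9
3) issue 3, read 4, done 5, write 6
4) issue 4, read 6, done 11, write 12  <RAW R2: wait I1 write@5>
5) issue 13, read 14, done 19, write 20  <struct: M0 busy until I4 writes@12>
6) issue 14, read 15, done 16, write 17

I5 = (13, 14, 19, 20)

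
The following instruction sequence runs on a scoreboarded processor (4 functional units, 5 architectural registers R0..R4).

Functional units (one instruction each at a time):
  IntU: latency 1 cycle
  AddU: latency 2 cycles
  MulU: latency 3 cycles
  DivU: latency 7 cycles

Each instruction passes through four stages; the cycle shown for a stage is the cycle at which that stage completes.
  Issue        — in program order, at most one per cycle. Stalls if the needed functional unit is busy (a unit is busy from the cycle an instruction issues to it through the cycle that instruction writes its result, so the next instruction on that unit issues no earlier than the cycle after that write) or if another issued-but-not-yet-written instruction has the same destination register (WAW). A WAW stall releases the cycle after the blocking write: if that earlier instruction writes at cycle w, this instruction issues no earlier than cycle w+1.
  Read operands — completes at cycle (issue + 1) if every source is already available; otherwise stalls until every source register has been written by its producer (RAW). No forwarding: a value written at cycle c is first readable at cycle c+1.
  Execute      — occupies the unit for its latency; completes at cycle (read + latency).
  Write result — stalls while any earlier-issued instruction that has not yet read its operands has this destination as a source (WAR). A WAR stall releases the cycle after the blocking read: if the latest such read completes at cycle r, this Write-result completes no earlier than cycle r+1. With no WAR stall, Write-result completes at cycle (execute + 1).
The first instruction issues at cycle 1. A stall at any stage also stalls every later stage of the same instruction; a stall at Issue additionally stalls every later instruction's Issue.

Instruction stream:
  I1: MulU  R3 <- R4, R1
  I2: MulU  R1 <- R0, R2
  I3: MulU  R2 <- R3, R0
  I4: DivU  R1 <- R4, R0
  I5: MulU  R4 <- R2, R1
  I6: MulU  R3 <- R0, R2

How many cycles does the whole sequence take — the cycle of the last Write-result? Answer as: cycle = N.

cycle 1: I1 issues→MulU
cycle 2: I1 reads
cycle 5: I1 exec-done
cycle 6: I1 writes R3
cycle 7: I2 issues→MulU
cycle 8: I2 reads
cycle 11: I2 exec-done
cycle 12: I2 writes R1
cycle 13: I3 issues→MulU
cycle 14: I3 reads, I4 issues→DivU
cycle 15: I4 reads
cycle 17: I3 exec-done
cycle 18: I3 writes R2
cycle 19: I5 issues→MulU
cycle 22: I4 exec-done
cycle 23: I4 writes R1
cycle 24: I5 reads
cycle 27: I5 exec-done
cycle 28: I5 writes R4
cycle 29: I6 issues→MulU
cycle 30: I6 reads
cycle 33: I6 exec-done
cycle 34: I6 writes R3

cycle = 34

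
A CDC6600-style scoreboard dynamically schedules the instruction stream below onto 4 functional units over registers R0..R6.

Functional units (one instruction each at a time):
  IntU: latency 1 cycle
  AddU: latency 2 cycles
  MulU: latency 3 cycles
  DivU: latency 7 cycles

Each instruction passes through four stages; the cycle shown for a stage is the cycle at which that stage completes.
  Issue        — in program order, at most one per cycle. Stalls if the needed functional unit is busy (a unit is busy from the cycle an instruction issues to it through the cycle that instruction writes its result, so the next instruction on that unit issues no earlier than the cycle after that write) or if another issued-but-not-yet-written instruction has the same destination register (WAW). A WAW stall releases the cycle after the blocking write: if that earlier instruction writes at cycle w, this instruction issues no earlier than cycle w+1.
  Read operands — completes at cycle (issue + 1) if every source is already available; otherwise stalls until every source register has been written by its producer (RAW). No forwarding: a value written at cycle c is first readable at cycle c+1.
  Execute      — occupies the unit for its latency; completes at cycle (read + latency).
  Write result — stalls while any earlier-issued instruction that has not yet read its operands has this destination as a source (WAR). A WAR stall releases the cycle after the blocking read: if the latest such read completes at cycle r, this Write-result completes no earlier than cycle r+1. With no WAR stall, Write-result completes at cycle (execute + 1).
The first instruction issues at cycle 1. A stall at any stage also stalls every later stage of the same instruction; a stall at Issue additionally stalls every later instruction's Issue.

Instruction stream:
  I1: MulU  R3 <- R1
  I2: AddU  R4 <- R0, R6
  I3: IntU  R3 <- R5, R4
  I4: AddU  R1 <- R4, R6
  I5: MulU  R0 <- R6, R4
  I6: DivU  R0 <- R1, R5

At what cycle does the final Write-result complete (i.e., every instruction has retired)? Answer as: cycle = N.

[I1] 1/2/5/6
[I2] 2/3/5/6
[I3] 7/8/9/10  (WAW R3: wait I1 write@6)
[I4] 8/9/11/12
[I5] 9/10/13/14
[I6] 15/16/23/24  (WAW R0: wait I5 write@14)

cycle = 24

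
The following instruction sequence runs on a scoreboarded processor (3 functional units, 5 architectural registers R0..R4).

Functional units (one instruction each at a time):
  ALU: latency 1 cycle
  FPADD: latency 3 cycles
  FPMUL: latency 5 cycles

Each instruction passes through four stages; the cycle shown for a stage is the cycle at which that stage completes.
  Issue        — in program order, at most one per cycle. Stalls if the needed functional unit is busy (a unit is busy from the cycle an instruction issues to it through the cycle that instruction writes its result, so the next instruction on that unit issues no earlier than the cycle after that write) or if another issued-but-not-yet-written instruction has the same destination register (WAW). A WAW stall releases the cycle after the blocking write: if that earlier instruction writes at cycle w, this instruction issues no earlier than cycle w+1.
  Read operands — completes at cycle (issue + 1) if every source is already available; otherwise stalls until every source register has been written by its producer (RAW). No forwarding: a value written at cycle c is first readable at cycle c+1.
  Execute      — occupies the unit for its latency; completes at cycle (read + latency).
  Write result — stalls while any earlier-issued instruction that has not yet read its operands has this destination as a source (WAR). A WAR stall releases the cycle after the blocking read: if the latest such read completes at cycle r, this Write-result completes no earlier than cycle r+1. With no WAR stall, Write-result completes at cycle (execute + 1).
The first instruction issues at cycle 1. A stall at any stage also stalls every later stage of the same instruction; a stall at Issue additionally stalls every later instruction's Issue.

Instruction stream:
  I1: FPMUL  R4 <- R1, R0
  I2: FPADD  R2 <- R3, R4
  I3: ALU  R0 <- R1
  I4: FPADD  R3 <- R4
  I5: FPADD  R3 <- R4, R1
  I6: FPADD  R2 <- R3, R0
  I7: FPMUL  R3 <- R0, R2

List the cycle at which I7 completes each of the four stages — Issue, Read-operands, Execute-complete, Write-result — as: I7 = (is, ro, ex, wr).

I7 = (27, 32, 37, 38)

[1] I1→FPMUL
[2] I1 RO; I2→FPADD
[3] I3→ALU
[4] I3 RO
[5] I3 EX
[6] I3 WR R0
[7] I1 EX
[8] I1 WR R4
[9] I2 RO
[12] I2 EX
[13] I2 WR R2
[14] I4→FPADD
[15] I4 RO
[18] I4 EX
[19] I4 WR R3
[20] I5→FPADD
[21] I5 RO
[24] I5 EX
[25] I5 WR R3
[26] I6→FPADD
[27] I6 RO; I7→FPMUL
[30] I6 EX
[31] I6 WR R2
[32] I7 RO
[37] I7 EX
[38] I7 WR R3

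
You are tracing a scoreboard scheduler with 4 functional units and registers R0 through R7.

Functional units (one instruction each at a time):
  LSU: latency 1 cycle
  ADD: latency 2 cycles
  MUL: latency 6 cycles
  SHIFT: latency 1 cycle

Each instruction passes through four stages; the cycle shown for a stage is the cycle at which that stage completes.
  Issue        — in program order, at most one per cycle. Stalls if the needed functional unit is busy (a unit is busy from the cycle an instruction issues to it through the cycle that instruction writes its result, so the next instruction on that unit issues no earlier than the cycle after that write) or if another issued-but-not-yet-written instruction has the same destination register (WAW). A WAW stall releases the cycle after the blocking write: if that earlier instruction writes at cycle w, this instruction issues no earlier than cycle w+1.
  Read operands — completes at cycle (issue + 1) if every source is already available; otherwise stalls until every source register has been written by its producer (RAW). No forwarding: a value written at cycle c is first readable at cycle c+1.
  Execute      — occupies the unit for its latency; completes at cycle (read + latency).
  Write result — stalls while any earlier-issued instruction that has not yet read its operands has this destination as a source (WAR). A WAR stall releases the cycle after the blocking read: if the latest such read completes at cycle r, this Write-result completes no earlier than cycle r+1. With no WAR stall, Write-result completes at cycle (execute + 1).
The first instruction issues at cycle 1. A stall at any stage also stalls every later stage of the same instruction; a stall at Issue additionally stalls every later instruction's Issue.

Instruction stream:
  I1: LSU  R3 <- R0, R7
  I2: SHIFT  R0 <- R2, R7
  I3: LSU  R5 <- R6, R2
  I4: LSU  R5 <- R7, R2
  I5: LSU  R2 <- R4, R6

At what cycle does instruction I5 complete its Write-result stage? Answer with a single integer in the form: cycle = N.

t=1  issue I1 (LSU)
t=2  I1 read-ops · issue I2 (SHIFT)
t=3  I1 finished on LSU · I2 read-ops
t=4  I1→R3 · I2 finished on SHIFT
t=5  I2→R0 · issue I3 (LSU)
t=6  I3 read-ops
t=7  I3 finished on LSU
t=8  I3→R5
t=9  issue I4 (LSU)
t=10  I4 read-ops
t=11  I4 finished on LSU
t=12  I4→R5
t=13  issue I5 (LSU)
t=14  I5 read-ops
t=15  I5 finished on LSU
t=16  I5→R2

cycle = 16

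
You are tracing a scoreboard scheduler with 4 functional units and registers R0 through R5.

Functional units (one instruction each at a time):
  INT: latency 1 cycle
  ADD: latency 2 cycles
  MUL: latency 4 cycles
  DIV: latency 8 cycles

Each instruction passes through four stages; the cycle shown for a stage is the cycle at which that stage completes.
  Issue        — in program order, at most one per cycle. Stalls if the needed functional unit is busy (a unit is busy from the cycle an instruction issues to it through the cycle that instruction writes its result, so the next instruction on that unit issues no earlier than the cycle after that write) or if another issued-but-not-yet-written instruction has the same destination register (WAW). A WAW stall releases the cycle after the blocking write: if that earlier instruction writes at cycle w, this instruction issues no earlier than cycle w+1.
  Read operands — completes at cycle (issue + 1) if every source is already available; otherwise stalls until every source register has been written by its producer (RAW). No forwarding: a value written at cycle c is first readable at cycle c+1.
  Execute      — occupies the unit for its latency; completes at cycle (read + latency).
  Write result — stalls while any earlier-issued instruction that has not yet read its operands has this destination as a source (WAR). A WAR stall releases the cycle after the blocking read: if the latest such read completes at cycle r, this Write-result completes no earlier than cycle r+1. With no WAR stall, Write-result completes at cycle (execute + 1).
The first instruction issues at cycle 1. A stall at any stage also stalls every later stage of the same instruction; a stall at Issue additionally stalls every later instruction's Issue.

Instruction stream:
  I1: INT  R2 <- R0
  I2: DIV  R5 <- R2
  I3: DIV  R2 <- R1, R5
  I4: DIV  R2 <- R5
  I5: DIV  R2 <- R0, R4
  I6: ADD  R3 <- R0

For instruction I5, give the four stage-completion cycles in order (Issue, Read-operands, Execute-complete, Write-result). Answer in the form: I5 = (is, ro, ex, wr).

cycle 1: I1→INT
cycle 2: I1 RO; I2→DIV
cycle 3: I1 EX
cycle 4: I1 WR R2
cycle 5: I2 RO
cycle 13: I2 EX
cycle 14: I2 WR R5
cycle 15: I3→DIV
cycle 16: I3 RO
cycle 24: I3 EX
cycle 25: I3 WR R2
cycle 26: I4→DIV
cycle 27: I4 RO
cycle 35: I4 EX
cycle 36: I4 WR R2
cycle 37: I5→DIV
cycle 38: I5 RO; I6→ADD
cycle 39: I6 RO
cycle 41: I6 EX
cycle 42: I6 WR R3
cycle 46: I5 EX
cycle 47: I5 WR R2

I5 = (37, 38, 46, 47)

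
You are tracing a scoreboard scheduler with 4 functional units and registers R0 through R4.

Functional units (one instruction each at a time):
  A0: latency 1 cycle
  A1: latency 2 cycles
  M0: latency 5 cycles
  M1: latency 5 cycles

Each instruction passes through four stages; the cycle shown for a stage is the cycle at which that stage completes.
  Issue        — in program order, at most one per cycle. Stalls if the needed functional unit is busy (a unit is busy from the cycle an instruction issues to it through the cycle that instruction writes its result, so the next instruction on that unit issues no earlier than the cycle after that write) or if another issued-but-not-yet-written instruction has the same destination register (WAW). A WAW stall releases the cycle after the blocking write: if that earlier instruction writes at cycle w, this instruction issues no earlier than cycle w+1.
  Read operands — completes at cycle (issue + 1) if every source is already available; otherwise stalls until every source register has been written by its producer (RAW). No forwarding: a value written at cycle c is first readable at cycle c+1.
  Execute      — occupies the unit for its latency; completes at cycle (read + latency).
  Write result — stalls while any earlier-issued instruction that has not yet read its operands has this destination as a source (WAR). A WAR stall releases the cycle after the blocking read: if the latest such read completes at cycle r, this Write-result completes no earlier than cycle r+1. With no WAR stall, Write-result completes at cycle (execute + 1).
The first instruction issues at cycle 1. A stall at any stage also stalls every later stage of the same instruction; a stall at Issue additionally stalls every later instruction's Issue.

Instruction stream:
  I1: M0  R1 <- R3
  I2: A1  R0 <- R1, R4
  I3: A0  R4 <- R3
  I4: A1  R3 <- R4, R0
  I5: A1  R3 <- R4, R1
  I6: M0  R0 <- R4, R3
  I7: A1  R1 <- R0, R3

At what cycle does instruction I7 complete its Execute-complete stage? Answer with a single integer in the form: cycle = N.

cycle = 32

[1] I1→M0
[2] I1 RO · I2→A1
[3] I3→A0
[4] I3 RO
[5] I3 EX
[7] I1 EX
[8] I1 WR R1
[9] I2 RO
[10] I3 WR R4
[11] I2 EX
[12] I2 WR R0
[13] I4→A1
[14] I4 RO
[16] I4 EX
[17] I4 WR R3
[18] I5→A1
[19] I5 RO · I6→M0
[21] I5 EX
[22] I5 WR R3
[23] I6 RO · I7→A1
[28] I6 EX
[29] I6 WR R0
[30] I7 RO
[32] I7 EX
[33] I7 WR R1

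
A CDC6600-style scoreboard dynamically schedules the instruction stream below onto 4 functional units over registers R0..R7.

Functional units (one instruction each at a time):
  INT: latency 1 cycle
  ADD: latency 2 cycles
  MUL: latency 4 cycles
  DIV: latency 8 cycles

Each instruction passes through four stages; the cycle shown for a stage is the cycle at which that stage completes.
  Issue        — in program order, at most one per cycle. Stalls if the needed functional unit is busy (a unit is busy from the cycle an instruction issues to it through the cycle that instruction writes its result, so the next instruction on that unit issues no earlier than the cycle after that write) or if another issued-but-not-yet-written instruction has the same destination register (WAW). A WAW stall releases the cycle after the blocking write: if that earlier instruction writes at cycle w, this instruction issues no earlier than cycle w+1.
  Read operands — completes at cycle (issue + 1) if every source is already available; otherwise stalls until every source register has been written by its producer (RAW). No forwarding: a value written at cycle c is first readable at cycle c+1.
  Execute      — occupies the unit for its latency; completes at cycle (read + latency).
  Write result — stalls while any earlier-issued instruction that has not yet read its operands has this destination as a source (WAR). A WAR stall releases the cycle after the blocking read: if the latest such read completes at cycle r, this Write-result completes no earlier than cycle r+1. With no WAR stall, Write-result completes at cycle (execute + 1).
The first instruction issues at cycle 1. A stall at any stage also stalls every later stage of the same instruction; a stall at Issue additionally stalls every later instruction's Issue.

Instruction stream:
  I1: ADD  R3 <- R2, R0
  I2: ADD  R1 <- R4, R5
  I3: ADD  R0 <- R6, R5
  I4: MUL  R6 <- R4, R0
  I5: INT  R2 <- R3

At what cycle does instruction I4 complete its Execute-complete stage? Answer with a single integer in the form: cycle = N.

cycle = 20

c1: I1 dispatched to ADD
c2: I1 operands ready
c4: I1 complete
c5: R3←I1
c6: I2 dispatched to ADD
c7: I2 operands ready
c9: I2 complete
c10: R1←I2
c11: I3 dispatched to ADD
c12: I3 operands ready · I4 dispatched to MUL
c13: I5 dispatched to INT
c14: I3 complete · I5 operands ready
c15: R0←I3 · I5 complete
c16: I4 operands ready · R2←I5
c20: I4 complete
c21: R6←I4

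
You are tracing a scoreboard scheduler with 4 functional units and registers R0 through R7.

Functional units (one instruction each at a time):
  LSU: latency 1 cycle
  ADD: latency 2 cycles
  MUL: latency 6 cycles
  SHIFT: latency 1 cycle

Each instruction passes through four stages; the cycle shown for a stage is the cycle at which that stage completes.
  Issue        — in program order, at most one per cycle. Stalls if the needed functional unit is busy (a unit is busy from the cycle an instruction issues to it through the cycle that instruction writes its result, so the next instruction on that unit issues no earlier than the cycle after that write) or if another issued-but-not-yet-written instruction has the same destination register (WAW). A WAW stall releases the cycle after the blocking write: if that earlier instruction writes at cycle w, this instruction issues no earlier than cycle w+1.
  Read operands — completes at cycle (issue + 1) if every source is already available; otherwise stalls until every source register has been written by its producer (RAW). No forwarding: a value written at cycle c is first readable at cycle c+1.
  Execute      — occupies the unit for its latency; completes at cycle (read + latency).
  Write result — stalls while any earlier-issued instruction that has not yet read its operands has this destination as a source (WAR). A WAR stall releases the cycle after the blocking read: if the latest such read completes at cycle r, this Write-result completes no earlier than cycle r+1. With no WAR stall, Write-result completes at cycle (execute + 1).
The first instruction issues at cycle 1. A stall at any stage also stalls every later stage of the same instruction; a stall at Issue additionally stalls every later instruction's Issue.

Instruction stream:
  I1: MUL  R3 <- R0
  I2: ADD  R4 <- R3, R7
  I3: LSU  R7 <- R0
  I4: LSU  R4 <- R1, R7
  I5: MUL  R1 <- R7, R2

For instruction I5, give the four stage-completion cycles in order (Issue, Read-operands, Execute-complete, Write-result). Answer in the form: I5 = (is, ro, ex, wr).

c1: I1 dispatched to MUL
c2: I1 operands ready · I2 dispatched to ADD
c3: I3 dispatched to LSU
c4: I3 operands ready
c5: I3 complete
c8: I1 complete
c9: R3←I1
c10: I2 operands ready
c11: R7←I3
c12: I2 complete
c13: R4←I2
c14: I4 dispatched to LSU
c15: I4 operands ready · I5 dispatched to MUL
c16: I4 complete · I5 operands ready
c17: R4←I4
c22: I5 complete
c23: R1←I5

I5 = (15, 16, 22, 23)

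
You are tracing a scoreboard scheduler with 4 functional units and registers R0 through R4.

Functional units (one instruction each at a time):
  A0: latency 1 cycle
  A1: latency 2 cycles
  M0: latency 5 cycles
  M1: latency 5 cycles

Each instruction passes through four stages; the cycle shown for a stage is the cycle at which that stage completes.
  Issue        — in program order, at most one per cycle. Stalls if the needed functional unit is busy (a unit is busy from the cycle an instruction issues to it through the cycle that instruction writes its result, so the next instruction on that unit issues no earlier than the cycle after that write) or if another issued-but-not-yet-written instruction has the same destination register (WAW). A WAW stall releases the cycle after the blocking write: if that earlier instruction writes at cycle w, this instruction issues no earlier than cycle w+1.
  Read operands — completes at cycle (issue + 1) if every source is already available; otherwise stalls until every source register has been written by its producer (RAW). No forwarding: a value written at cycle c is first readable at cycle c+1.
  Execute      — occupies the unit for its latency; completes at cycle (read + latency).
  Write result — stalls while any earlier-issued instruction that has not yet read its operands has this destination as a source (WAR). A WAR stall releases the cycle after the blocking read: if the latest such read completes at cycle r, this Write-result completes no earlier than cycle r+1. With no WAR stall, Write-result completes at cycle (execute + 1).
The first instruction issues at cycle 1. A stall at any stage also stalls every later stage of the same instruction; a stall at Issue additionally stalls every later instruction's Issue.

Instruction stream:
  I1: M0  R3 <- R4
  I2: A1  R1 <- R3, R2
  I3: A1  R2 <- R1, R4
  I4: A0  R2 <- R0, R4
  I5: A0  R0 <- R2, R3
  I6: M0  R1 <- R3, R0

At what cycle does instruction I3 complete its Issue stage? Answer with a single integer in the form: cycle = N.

[I1] 1/2/7/8
[I2] 2/9/11/12  (RAW R3: wait I1 write@8)
[I3] 13/14/16/17  (struct: A1 busy until I2 writes@12)
[I4] 18/19/20/21  (WAW R2: wait I3 write@17)
[I5] 22/23/24/25  (struct: A0 busy until I4 writes@21)
[I6] 23/26/31/32  (RAW R0: wait I5 write@25)

cycle = 13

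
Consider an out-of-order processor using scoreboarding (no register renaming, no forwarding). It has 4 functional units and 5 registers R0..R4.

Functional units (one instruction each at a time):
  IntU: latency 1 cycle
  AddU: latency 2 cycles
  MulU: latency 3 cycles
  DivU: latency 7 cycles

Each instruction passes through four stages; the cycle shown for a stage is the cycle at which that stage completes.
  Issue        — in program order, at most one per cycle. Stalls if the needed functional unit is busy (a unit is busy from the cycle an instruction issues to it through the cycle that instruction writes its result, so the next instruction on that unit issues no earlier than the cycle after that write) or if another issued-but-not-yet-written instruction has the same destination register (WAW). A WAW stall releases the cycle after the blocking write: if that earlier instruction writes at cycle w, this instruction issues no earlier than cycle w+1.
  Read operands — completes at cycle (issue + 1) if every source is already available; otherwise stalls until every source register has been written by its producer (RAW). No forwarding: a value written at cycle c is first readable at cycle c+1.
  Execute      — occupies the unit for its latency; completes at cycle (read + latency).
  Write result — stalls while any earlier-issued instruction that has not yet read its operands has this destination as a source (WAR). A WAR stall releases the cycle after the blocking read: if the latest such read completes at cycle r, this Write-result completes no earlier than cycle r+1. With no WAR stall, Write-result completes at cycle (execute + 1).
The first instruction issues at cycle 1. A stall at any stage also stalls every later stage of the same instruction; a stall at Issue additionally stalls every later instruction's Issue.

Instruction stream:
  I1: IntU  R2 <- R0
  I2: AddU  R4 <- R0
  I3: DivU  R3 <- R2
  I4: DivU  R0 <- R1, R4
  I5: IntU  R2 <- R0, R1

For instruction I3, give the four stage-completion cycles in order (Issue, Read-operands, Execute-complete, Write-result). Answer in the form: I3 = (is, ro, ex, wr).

[1] I1 issues→IntU
[2] I1 reads, I2 issues→AddU
[3] I1 exec-done, I2 reads, I3 issues→DivU
[4] I1 writes R2
[5] I2 exec-done, I3 reads
[6] I2 writes R4
[12] I3 exec-done
[13] I3 writes R3
[14] I4 issues→DivU
[15] I4 reads, I5 issues→IntU
[22] I4 exec-done
[23] I4 writes R0
[24] I5 reads
[25] I5 exec-done
[26] I5 writes R2

I3 = (3, 5, 12, 13)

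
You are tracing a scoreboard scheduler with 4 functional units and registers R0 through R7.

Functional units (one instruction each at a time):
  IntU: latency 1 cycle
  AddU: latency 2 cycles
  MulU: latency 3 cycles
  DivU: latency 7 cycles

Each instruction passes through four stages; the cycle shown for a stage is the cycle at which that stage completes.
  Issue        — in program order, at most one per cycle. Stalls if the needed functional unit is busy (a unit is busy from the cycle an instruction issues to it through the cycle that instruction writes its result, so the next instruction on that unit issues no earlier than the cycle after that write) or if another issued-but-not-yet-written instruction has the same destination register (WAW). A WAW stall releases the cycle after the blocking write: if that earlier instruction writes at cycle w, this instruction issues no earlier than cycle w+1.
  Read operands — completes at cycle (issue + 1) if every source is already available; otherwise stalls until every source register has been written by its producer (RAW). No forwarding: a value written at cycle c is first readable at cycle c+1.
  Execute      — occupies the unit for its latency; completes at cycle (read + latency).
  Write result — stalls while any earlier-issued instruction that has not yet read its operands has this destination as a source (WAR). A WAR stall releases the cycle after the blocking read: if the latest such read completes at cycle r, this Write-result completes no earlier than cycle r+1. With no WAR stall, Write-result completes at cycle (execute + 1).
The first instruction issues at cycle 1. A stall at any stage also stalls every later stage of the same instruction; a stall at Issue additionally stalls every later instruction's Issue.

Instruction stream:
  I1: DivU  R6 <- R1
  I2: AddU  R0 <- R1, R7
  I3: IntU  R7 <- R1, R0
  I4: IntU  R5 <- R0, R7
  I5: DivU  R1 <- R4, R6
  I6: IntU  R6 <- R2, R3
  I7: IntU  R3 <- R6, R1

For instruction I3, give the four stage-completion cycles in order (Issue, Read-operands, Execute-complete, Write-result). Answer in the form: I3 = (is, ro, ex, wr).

t=1  I1 dispatched to DivU
t=2  I1 operands ready; I2 dispatched to AddU
t=3  I2 operands ready; I3 dispatched to IntU
t=5  I2 complete
t=6  R0←I2
t=7  I3 operands ready
t=8  I3 complete
t=9  I1 complete; R7←I3
t=10  R6←I1; I4 dispatched to IntU
t=11  I4 operands ready; I5 dispatched to DivU
t=12  I4 complete; I5 operands ready
t=13  R5←I4
t=14  I6 dispatched to IntU
t=15  I6 operands ready
t=16  I6 complete
t=17  R6←I6
t=18  I7 dispatched to IntU
t=19  I5 complete
t=20  R1←I5
t=21  I7 operands ready
t=22  I7 complete
t=23  R3←I7

I3 = (3, 7, 8, 9)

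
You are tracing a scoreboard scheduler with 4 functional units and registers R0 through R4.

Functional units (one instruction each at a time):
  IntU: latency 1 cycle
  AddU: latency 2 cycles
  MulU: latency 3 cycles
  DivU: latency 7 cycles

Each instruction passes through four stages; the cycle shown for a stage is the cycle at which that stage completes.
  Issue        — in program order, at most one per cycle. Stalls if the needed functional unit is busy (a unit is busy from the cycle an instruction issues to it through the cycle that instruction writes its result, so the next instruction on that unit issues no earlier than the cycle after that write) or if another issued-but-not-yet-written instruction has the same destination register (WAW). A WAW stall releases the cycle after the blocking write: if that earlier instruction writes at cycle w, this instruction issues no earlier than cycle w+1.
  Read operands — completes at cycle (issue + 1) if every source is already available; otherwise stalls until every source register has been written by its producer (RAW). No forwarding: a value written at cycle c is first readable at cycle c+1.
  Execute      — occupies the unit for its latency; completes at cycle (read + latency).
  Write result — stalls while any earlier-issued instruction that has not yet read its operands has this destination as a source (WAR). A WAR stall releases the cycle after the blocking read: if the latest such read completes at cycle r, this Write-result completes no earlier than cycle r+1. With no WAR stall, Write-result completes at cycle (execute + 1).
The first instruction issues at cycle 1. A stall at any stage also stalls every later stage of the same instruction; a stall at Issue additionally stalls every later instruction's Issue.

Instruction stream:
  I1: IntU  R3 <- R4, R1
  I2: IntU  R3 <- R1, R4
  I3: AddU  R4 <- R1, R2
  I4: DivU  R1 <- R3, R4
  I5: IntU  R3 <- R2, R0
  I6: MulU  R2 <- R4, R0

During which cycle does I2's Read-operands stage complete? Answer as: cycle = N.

cycle = 6

I1 -> (1, 2, 3, 4)
I2 -> (5, 6, 7, 8)  // struct: IntU busy until I1 writes@4
I3 -> (6, 7, 9, 10)
I4 -> (7, 11, 18, 19)  // RAW R4: wait I3 write@10
I5 -> (9, 10, 11, 12)  // struct: IntU busy until I2 writes@8
I6 -> (10, 11, 14, 15)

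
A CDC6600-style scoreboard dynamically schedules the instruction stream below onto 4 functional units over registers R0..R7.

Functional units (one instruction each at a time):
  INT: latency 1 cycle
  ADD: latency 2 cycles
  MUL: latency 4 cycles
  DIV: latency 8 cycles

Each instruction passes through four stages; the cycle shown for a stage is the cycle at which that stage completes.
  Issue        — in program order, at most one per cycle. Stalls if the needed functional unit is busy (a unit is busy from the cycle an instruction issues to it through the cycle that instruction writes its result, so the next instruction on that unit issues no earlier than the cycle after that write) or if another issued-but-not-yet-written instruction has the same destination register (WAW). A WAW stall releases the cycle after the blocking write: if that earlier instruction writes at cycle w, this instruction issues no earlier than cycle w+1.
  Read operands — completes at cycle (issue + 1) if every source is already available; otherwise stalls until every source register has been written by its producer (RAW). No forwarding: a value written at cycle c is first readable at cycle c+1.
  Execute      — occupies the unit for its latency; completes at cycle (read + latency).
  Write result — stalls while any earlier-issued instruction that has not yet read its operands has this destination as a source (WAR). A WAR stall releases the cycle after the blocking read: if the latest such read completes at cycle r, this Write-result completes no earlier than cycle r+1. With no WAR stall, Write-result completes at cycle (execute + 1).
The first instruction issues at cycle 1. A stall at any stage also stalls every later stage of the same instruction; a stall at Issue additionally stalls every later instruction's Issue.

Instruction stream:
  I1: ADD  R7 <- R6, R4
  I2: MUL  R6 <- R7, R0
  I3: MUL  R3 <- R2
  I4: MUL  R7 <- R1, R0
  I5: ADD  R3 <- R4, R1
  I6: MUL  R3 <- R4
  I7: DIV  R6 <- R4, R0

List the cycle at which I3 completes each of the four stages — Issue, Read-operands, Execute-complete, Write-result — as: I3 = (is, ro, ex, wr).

I3 = (12, 13, 17, 18)

[1] I1 issues→ADD
[2] I1 reads · I2 issues→MUL
[4] I1 exec-done
[5] I1 writes R7
[6] I2 reads
[10] I2 exec-done
[11] I2 writes R6
[12] I3 issues→MUL
[13] I3 reads
[17] I3 exec-done
[18] I3 writes R3
[19] I4 issues→MUL
[20] I4 reads · I5 issues→ADD
[21] I5 reads
[23] I5 exec-done
[24] I4 exec-done · I5 writes R3
[25] I4 writes R7
[26] I6 issues→MUL
[27] I6 reads · I7 issues→DIV
[28] I7 reads
[31] I6 exec-done
[32] I6 writes R3
[36] I7 exec-done
[37] I7 writes R6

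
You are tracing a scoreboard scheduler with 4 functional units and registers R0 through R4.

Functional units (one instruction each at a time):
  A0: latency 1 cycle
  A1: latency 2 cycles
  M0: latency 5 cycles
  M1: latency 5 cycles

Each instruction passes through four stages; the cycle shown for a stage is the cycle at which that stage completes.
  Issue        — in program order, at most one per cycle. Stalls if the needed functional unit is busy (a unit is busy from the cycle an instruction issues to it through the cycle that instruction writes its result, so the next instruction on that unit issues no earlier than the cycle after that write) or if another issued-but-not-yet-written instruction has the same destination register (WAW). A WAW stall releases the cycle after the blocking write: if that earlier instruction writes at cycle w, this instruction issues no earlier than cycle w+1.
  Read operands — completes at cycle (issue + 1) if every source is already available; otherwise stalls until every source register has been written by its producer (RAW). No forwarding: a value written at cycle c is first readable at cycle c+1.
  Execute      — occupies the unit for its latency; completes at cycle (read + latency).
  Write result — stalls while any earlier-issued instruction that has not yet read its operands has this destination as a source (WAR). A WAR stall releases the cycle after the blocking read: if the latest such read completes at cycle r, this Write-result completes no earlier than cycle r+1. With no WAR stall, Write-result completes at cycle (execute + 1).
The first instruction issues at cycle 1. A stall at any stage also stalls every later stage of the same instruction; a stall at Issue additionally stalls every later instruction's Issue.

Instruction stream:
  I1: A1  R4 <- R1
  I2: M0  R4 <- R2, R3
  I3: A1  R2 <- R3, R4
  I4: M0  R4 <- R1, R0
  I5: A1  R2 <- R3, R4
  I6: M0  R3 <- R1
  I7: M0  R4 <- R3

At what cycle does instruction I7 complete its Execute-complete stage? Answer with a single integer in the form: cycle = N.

c1: I1→A1
c2: I1 RO
c4: I1 EX
c5: I1 WR R4
c6: I2→M0
c7: I2 RO · I3→A1
c12: I2 EX
c13: I2 WR R4
c14: I3 RO · I4→M0
c15: I4 RO
c16: I3 EX
c17: I3 WR R2
c18: I5→A1
c20: I4 EX
c21: I4 WR R4
c22: I5 RO · I6→M0
c23: I6 RO
c24: I5 EX
c25: I5 WR R2
c28: I6 EX
c29: I6 WR R3
c30: I7→M0
c31: I7 RO
c36: I7 EX
c37: I7 WR R4

cycle = 36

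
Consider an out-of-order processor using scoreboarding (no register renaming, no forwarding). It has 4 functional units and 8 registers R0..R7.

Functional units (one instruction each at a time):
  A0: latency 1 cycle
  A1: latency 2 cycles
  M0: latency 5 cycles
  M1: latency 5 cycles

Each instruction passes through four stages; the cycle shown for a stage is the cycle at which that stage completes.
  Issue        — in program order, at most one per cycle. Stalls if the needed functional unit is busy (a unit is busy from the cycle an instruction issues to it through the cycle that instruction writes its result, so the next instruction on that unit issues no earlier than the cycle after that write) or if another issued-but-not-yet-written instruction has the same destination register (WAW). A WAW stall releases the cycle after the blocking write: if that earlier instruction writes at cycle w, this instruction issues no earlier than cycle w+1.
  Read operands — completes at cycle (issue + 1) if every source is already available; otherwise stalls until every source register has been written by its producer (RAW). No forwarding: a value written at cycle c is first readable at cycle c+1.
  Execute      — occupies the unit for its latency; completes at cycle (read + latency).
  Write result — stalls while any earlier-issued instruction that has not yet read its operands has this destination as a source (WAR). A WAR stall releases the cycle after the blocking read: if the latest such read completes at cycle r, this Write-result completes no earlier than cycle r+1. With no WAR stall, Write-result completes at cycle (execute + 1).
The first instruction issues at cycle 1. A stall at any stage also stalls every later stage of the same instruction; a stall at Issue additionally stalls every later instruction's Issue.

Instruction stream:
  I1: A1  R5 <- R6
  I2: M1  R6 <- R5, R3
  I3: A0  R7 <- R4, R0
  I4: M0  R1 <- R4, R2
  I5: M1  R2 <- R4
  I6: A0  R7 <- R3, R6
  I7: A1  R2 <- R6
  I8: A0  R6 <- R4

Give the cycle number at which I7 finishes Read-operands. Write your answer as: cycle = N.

I1  is:1  ro:2  ex:4  wr:5
I2  is:2  ro:6  ex:11  wr:12  — RAW R5: wait I1 write@5
I3  is:3  ro:4  ex:5  wr:6
I4  is:4  ro:5  ex:10  wr:11
I5  is:13  ro:14  ex:19  wr:20  — struct: M1 busy until I2 writes@12
I6  is:14  ro:15  ex:16  wr:17
I7  is:21  ro:22  ex:24  wr:25  — WAW R2: wait I5 write@20
I8  is:22  ro:23  ex:24  wr:25

cycle = 22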